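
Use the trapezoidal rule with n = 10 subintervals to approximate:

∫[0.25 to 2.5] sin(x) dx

f(x) = sin(x)
a = 0.25, b = 2.5, n = 10
h = (b - a)/n = 0.225000

Trapezoidal rule: (h/2)[f(x₀) + 2f(x₁) + 2f(x₂) + ... + f(xₙ)]

x_0 = 0.2500, f(x_0) = 0.247404, coefficient = 1
x_1 = 0.4750, f(x_1) = 0.457338, coefficient = 2
x_2 = 0.7000, f(x_2) = 0.644218, coefficient = 2
x_3 = 0.9250, f(x_3) = 0.798621, coefficient = 2
x_4 = 1.1500, f(x_4) = 0.912764, coefficient = 2
x_5 = 1.3750, f(x_5) = 0.980893, coefficient = 2
x_6 = 1.6000, f(x_6) = 0.999574, coefficient = 2
x_7 = 1.8250, f(x_7) = 0.967864, coefficient = 2
x_8 = 2.0500, f(x_8) = 0.887362, coefficient = 2
x_9 = 2.2750, f(x_9) = 0.762127, coefficient = 2
x_10 = 2.5000, f(x_10) = 0.598472, coefficient = 1

I ≈ (0.225000/2) × 15.667398 = 1.762582
Exact value: 1.770056
Error: 0.007474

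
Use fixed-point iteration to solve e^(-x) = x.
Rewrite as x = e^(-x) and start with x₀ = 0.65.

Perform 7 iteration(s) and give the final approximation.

Equation: e^(-x) = x
Fixed-point form: x = e^(-x)
x₀ = 0.65

x_1 = g(0.650000) = 0.522046
x_2 = g(0.522046) = 0.593306
x_3 = g(0.593306) = 0.552498
x_4 = g(0.552498) = 0.575510
x_5 = g(0.575510) = 0.562418
x_6 = g(0.562418) = 0.569830
x_7 = g(0.569830) = 0.565622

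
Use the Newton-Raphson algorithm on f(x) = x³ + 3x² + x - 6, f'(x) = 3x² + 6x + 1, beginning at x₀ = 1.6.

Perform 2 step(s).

f(x) = x³ + 3x² + x - 6
f'(x) = 3x² + 6x + 1
x₀ = 1.6

Newton-Raphson formula: x_{n+1} = x_n - f(x_n)/f'(x_n)

Iteration 1:
  f(1.600000) = 7.376000
  f'(1.600000) = 18.280000
  x_1 = 1.600000 - 7.376000/18.280000 = 1.196499
Iteration 2:
  f(1.196499) = 1.204247
  f'(1.196499) = 12.473822
  x_2 = 1.196499 - 1.204247/12.473822 = 1.099957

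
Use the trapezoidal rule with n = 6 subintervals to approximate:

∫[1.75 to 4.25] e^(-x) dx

f(x) = e^(-x)
a = 1.75, b = 4.25, n = 6
h = (b - a)/n = 0.416667

Trapezoidal rule: (h/2)[f(x₀) + 2f(x₁) + 2f(x₂) + ... + f(xₙ)]

x_0 = 1.7500, f(x_0) = 0.173774, coefficient = 1
x_1 = 2.1667, f(x_1) = 0.114559, coefficient = 2
x_2 = 2.5833, f(x_2) = 0.075522, coefficient = 2
x_3 = 3.0000, f(x_3) = 0.049787, coefficient = 2
x_4 = 3.4167, f(x_4) = 0.032822, coefficient = 2
x_5 = 3.8333, f(x_5) = 0.021637, coefficient = 2
x_6 = 4.2500, f(x_6) = 0.014264, coefficient = 1

I ≈ (0.416667/2) × 0.776692 = 0.161811
Exact value: 0.159510
Error: 0.002301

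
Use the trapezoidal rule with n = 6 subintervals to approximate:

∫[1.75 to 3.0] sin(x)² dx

f(x) = sin(x)²
a = 1.75, b = 3.0, n = 6
h = (b - a)/n = 0.208333

Trapezoidal rule: (h/2)[f(x₀) + 2f(x₁) + 2f(x₂) + ... + f(xₙ)]

x_0 = 1.7500, f(x_0) = 0.968228, coefficient = 1
x_1 = 1.9583, f(x_1) = 0.857185, coefficient = 2
x_2 = 2.1667, f(x_2) = 0.685022, coefficient = 2
x_3 = 2.3750, f(x_3) = 0.481199, coefficient = 2
x_4 = 2.5833, f(x_4) = 0.280593, coefficient = 2
x_5 = 2.7917, f(x_5) = 0.117531, coefficient = 2
x_6 = 3.0000, f(x_6) = 0.019915, coefficient = 1

I ≈ (0.208333/2) × 5.831203 = 0.607417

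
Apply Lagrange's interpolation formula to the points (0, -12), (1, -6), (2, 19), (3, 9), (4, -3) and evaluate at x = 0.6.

Lagrange interpolation formula:
P(x) = Σ yᵢ × Lᵢ(x)
where Lᵢ(x) = Π_{j≠i} (x - xⱼ)/(xᵢ - xⱼ)

L_0(0.6) = (0.6 - 1)/(0 - 1) × (0.6 - 2)/(0 - 2) × (0.6 - 3)/(0 - 3) × (0.6 - 4)/(0 - 4) = 0.190400
L_1(0.6) = (0.6 - 0)/(1 - 0) × (0.6 - 2)/(1 - 2) × (0.6 - 3)/(1 - 3) × (0.6 - 4)/(1 - 4) = 1.142400
L_2(0.6) = (0.6 - 0)/(2 - 0) × (0.6 - 1)/(2 - 1) × (0.6 - 3)/(2 - 3) × (0.6 - 4)/(2 - 4) = -0.489600
L_3(0.6) = (0.6 - 0)/(3 - 0) × (0.6 - 1)/(3 - 1) × (0.6 - 2)/(3 - 2) × (0.6 - 4)/(3 - 4) = 0.190400
L_4(0.6) = (0.6 - 0)/(4 - 0) × (0.6 - 1)/(4 - 1) × (0.6 - 2)/(4 - 2) × (0.6 - 3)/(4 - 3) = -0.033600

P(0.6) = (-12)×L_0(0.6) + (-6)×L_1(0.6) + 19×L_2(0.6) + 9×L_3(0.6) + (-3)×L_4(0.6)
P(0.6) = -16.627200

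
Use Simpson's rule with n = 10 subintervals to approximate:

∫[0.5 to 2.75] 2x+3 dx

f(x) = 2x+3
a = 0.5, b = 2.75, n = 10
h = (b - a)/n = 0.225000

Simpson's rule: (h/3)[f(x₀) + 4f(x₁) + 2f(x₂) + ... + f(xₙ)]

x_0 = 0.5000, f(x_0) = 4.000000, coefficient = 1
x_1 = 0.7250, f(x_1) = 4.450000, coefficient = 4
x_2 = 0.9500, f(x_2) = 4.900000, coefficient = 2
x_3 = 1.1750, f(x_3) = 5.350000, coefficient = 4
x_4 = 1.4000, f(x_4) = 5.800000, coefficient = 2
x_5 = 1.6250, f(x_5) = 6.250000, coefficient = 4
x_6 = 1.8500, f(x_6) = 6.700000, coefficient = 2
x_7 = 2.0750, f(x_7) = 7.150000, coefficient = 4
x_8 = 2.3000, f(x_8) = 7.600000, coefficient = 2
x_9 = 2.5250, f(x_9) = 8.050000, coefficient = 4
x_10 = 2.7500, f(x_10) = 8.500000, coefficient = 1

I ≈ (0.225000/3) × 187.500000 = 14.062500
Exact value: 14.062500
Error: 0.000000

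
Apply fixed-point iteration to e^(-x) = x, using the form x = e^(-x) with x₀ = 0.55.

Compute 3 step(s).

Equation: e^(-x) = x
Fixed-point form: x = e^(-x)
x₀ = 0.55

x_1 = g(0.550000) = 0.576950
x_2 = g(0.576950) = 0.561609
x_3 = g(0.561609) = 0.570291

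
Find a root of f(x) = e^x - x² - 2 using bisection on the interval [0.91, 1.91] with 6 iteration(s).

f(x) = e^x - x² - 2
Initial interval: [0.91, 1.91]

Iteration 1:
  c_1 = (0.910000 + 1.910000)/2 = 1.410000
  f(c_1) = f(1.410000) = 0.107855
  f(a) × f(c) < 0, new interval: [0.910000, 1.410000]
Iteration 2:
  c_2 = (0.910000 + 1.410000)/2 = 1.160000
  f(c_2) = f(1.160000) = -0.155667
  f(a) × f(c) ≥ 0, new interval: [1.160000, 1.410000]
Iteration 3:
  c_3 = (1.160000 + 1.410000)/2 = 1.285000
  f(c_3) = f(1.285000) = -0.036557
  f(a) × f(c) ≥ 0, new interval: [1.285000, 1.410000]
Iteration 4:
  c_4 = (1.285000 + 1.410000)/2 = 1.347500
  f(c_4) = f(1.347500) = 0.032038
  f(a) × f(c) < 0, new interval: [1.285000, 1.347500]
Iteration 5:
  c_5 = (1.285000 + 1.347500)/2 = 1.316250
  f(c_5) = f(1.316250) = -0.003104
  f(a) × f(c) ≥ 0, new interval: [1.316250, 1.347500]
Iteration 6:
  c_6 = (1.316250 + 1.347500)/2 = 1.331875
  f(c_6) = f(1.331875) = 0.014248
  f(a) × f(c) < 0, new interval: [1.316250, 1.331875]

After 6 iteration(s), the approximation is c_6 = 1.331875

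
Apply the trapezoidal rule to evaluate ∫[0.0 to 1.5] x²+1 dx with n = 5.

f(x) = x²+1
a = 0.0, b = 1.5, n = 5
h = (b - a)/n = 0.300000

Trapezoidal rule: (h/2)[f(x₀) + 2f(x₁) + 2f(x₂) + ... + f(xₙ)]

x_0 = 0.0000, f(x_0) = 1.000000, coefficient = 1
x_1 = 0.3000, f(x_1) = 1.090000, coefficient = 2
x_2 = 0.6000, f(x_2) = 1.360000, coefficient = 2
x_3 = 0.9000, f(x_3) = 1.810000, coefficient = 2
x_4 = 1.2000, f(x_4) = 2.440000, coefficient = 2
x_5 = 1.5000, f(x_5) = 3.250000, coefficient = 1

I ≈ (0.300000/2) × 17.650000 = 2.647500
Exact value: 2.625000
Error: 0.022500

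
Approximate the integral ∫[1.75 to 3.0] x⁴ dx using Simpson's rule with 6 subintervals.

f(x) = x⁴
a = 1.75, b = 3.0, n = 6
h = (b - a)/n = 0.208333

Simpson's rule: (h/3)[f(x₀) + 4f(x₁) + 2f(x₂) + ... + f(xₙ)]

x_0 = 1.7500, f(x_0) = 9.378906, coefficient = 1
x_1 = 1.9583, f(x_1) = 14.707758, coefficient = 4
x_2 = 2.1667, f(x_2) = 22.037809, coefficient = 2
x_3 = 2.3750, f(x_3) = 31.816650, coefficient = 4
x_4 = 2.5833, f(x_4) = 44.537085, coefficient = 2
x_5 = 2.7917, f(x_5) = 60.737127, coefficient = 4
x_6 = 3.0000, f(x_6) = 81.000000, coefficient = 1

I ≈ (0.208333/3) × 652.574834 = 45.317697
Exact value: 45.317383
Error: 0.000314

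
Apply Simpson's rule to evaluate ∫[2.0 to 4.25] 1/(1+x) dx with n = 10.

f(x) = 1/(1+x)
a = 2.0, b = 4.25, n = 10
h = (b - a)/n = 0.225000

Simpson's rule: (h/3)[f(x₀) + 4f(x₁) + 2f(x₂) + ... + f(xₙ)]

x_0 = 2.0000, f(x_0) = 0.333333, coefficient = 1
x_1 = 2.2250, f(x_1) = 0.310078, coefficient = 4
x_2 = 2.4500, f(x_2) = 0.289855, coefficient = 2
x_3 = 2.6750, f(x_3) = 0.272109, coefficient = 4
x_4 = 2.9000, f(x_4) = 0.256410, coefficient = 2
x_5 = 3.1250, f(x_5) = 0.242424, coefficient = 4
x_6 = 3.3500, f(x_6) = 0.229885, coefficient = 2
x_7 = 3.5750, f(x_7) = 0.218579, coefficient = 4
x_8 = 3.8000, f(x_8) = 0.208333, coefficient = 2
x_9 = 4.0250, f(x_9) = 0.199005, coefficient = 4
x_10 = 4.2500, f(x_10) = 0.190476, coefficient = 1

I ≈ (0.225000/3) × 7.461556 = 0.559617
Exact value: 0.559616
Error: 0.000001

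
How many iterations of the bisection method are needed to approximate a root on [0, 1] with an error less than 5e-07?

We need (b-a)/2^n ≤ 5e-07
(1 - 0)/2^n ≤ 5e-07
1/2^n ≤ 5e-07
2^n ≥ 2000000
n ≥ log₂(2000000) = 20.93
n ≥ 21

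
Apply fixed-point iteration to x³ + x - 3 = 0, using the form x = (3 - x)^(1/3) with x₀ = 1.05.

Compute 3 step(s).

Equation: x³ + x - 3 = 0
Fixed-point form: x = (3 - x)^(1/3)
x₀ = 1.05

x_1 = g(1.050000) = 1.249333
x_2 = g(1.249333) = 1.205224
x_3 = g(1.205224) = 1.215262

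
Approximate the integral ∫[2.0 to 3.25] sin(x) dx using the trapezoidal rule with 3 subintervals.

f(x) = sin(x)
a = 2.0, b = 3.25, n = 3
h = (b - a)/n = 0.416667

Trapezoidal rule: (h/2)[f(x₀) + 2f(x₁) + 2f(x₂) + ... + f(xₙ)]

x_0 = 2.0000, f(x_0) = 0.909297, coefficient = 1
x_1 = 2.4167, f(x_1) = 0.663080, coefficient = 2
x_2 = 2.8333, f(x_2) = 0.303400, coefficient = 2
x_3 = 3.2500, f(x_3) = -0.108195, coefficient = 1

I ≈ (0.416667/2) × 2.734063 = 0.569597
Exact value: 0.577983
Error: 0.008386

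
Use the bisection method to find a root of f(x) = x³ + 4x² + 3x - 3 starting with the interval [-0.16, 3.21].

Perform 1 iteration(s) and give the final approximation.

f(x) = x³ + 4x² + 3x - 3
Initial interval: [-0.16, 3.21]

Iteration 1:
  c_1 = (-0.160000 + 3.210000)/2 = 1.525000
  f(c_1) = f(1.525000) = 14.424078
  f(a) × f(c) < 0, new interval: [-0.160000, 1.525000]

After 1 iteration(s), the approximation is c_1 = 1.525000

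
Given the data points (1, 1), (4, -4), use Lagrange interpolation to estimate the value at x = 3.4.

Lagrange interpolation formula:
P(x) = Σ yᵢ × Lᵢ(x)
where Lᵢ(x) = Π_{j≠i} (x - xⱼ)/(xᵢ - xⱼ)

L_0(3.4) = (3.4 - 4)/(1 - 4) = 0.200000
L_1(3.4) = (3.4 - 1)/(4 - 1) = 0.800000

P(3.4) = 1×L_0(3.4) + (-4)×L_1(3.4)
P(3.4) = -3.000000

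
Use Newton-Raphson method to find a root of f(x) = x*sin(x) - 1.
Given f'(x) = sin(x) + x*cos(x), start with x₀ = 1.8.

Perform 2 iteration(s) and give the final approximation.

f(x) = x*sin(x) - 1
f'(x) = sin(x) + x*cos(x)
x₀ = 1.8

Newton-Raphson formula: x_{n+1} = x_n - f(x_n)/f'(x_n)

Iteration 1:
  f(1.800000) = 0.752926
  f'(1.800000) = 0.564884
  x_1 = 1.800000 - 0.752926/0.564884 = 0.467114
Iteration 2:
  f(0.467114) = -0.789653
  f'(0.467114) = 0.867384
  x_2 = 0.467114 - (-0.789653)/0.867384 = 1.377499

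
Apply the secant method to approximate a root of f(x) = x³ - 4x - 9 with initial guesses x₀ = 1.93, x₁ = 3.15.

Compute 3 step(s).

f(x) = x³ - 4x - 9
x₀ = 1.93, x₁ = 3.15

Secant formula: x_{n+1} = x_n - f(x_n)(x_n - x_{n-1})/(f(x_n) - f(x_{n-1}))

Iteration 1:
  f(1.930000) = -9.530943
  f(3.150000) = 9.655875
  x_2 = 3.150000 - 9.655875×(3.150000 - 1.930000)/(9.655875 - (-9.530943))
       = 2.536028
Iteration 2:
  f(3.150000) = 9.655875
  f(2.536028) = -2.833804
  x_3 = 2.536028 - (-2.833804)×(2.536028 - 3.150000)/(-2.833804 - 9.655875)
       = 2.675333
Iteration 3:
  f(2.536028) = -2.833804
  f(2.675333) = -0.552883
  x_4 = 2.675333 - (-0.552883)×(2.675333 - 2.536028)/(-0.552883 - (-2.833804))
       = 2.709100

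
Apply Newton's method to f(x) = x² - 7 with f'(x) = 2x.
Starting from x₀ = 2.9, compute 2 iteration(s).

f(x) = x² - 7
f'(x) = 2x
x₀ = 2.9

Newton-Raphson formula: x_{n+1} = x_n - f(x_n)/f'(x_n)

Iteration 1:
  f(2.900000) = 1.410000
  f'(2.900000) = 5.800000
  x_1 = 2.900000 - 1.410000/5.800000 = 2.656897
Iteration 2:
  f(2.656897) = 0.059099
  f'(2.656897) = 5.313793
  x_2 = 2.656897 - 0.059099/5.313793 = 2.645775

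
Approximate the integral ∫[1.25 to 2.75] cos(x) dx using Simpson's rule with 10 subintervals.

f(x) = cos(x)
a = 1.25, b = 2.75, n = 10
h = (b - a)/n = 0.150000

Simpson's rule: (h/3)[f(x₀) + 4f(x₁) + 2f(x₂) + ... + f(xₙ)]

x_0 = 1.2500, f(x_0) = 0.315322, coefficient = 1
x_1 = 1.4000, f(x_1) = 0.169967, coefficient = 4
x_2 = 1.5500, f(x_2) = 0.020795, coefficient = 2
x_3 = 1.7000, f(x_3) = -0.128844, coefficient = 4
x_4 = 1.8500, f(x_4) = -0.275590, coefficient = 2
x_5 = 2.0000, f(x_5) = -0.416147, coefficient = 4
x_6 = 2.1500, f(x_6) = -0.547358, coefficient = 2
x_7 = 2.3000, f(x_7) = -0.666276, coefficient = 4
x_8 = 2.4500, f(x_8) = -0.770231, coefficient = 2
x_9 = 2.6000, f(x_9) = -0.856889, coefficient = 4
x_10 = 2.7500, f(x_10) = -0.924302, coefficient = 1

I ≈ (0.150000/3) × -11.346505 = -0.567325
Exact value: -0.567324
Error: 0.000002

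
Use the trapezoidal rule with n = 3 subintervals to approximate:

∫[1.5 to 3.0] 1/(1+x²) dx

f(x) = 1/(1+x²)
a = 1.5, b = 3.0, n = 3
h = (b - a)/n = 0.500000

Trapezoidal rule: (h/2)[f(x₀) + 2f(x₁) + 2f(x₂) + ... + f(xₙ)]

x_0 = 1.5000, f(x_0) = 0.307692, coefficient = 1
x_1 = 2.0000, f(x_1) = 0.200000, coefficient = 2
x_2 = 2.5000, f(x_2) = 0.137931, coefficient = 2
x_3 = 3.0000, f(x_3) = 0.100000, coefficient = 1

I ≈ (0.500000/2) × 1.083554 = 0.270889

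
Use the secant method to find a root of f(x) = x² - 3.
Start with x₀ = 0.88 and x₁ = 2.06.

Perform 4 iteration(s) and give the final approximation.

f(x) = x² - 3
x₀ = 0.88, x₁ = 2.06

Secant formula: x_{n+1} = x_n - f(x_n)(x_n - x_{n-1})/(f(x_n) - f(x_{n-1}))

Iteration 1:
  f(0.880000) = -2.225600
  f(2.060000) = 1.243600
  x_2 = 2.060000 - 1.243600×(2.060000 - 0.880000)/(1.243600 - (-2.225600))
       = 1.637007
Iteration 2:
  f(2.060000) = 1.243600
  f(1.637007) = -0.320209
  x_3 = 1.637007 - (-0.320209)×(1.637007 - 2.060000)/(-0.320209 - 1.243600)
       = 1.723620
Iteration 3:
  f(1.637007) = -0.320209
  f(1.723620) = -0.029135
  x_4 = 1.723620 - (-0.029135)×(1.723620 - 1.637007)/(-0.029135 - (-0.320209))
       = 1.732289
Iteration 4:
  f(1.723620) = -0.029135
  f(1.732289) = 0.000826
  x_5 = 1.732289 - 0.000826×(1.732289 - 1.723620)/(0.000826 - (-0.029135))
       = 1.732050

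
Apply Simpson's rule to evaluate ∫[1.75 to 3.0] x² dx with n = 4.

f(x) = x²
a = 1.75, b = 3.0, n = 4
h = (b - a)/n = 0.312500

Simpson's rule: (h/3)[f(x₀) + 4f(x₁) + 2f(x₂) + ... + f(xₙ)]

x_0 = 1.7500, f(x_0) = 3.062500, coefficient = 1
x_1 = 2.0625, f(x_1) = 4.253906, coefficient = 4
x_2 = 2.3750, f(x_2) = 5.640625, coefficient = 2
x_3 = 2.6875, f(x_3) = 7.222656, coefficient = 4
x_4 = 3.0000, f(x_4) = 9.000000, coefficient = 1

I ≈ (0.312500/3) × 69.250000 = 7.213542
Exact value: 7.213542
Error: 0.000000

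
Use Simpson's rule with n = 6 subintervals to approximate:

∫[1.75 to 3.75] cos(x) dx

f(x) = cos(x)
a = 1.75, b = 3.75, n = 6
h = (b - a)/n = 0.333333

Simpson's rule: (h/3)[f(x₀) + 4f(x₁) + 2f(x₂) + ... + f(xₙ)]

x_0 = 1.7500, f(x_0) = -0.178246, coefficient = 1
x_1 = 2.0833, f(x_1) = -0.490390, coefficient = 4
x_2 = 2.4167, f(x_2) = -0.748549, coefficient = 2
x_3 = 2.7500, f(x_3) = -0.924302, coefficient = 4
x_4 = 3.0833, f(x_4) = -0.998303, coefficient = 2
x_5 = 3.4167, f(x_5) = -0.962405, coefficient = 4
x_6 = 3.7500, f(x_6) = -0.820559, coefficient = 1

I ≈ (0.333333/3) × -14.000898 = -1.555655
Exact value: -1.555547
Error: 0.000108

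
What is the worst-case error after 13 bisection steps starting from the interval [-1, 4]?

Bisection error bound: |error| ≤ (b-a)/2^n
|error| ≤ (4 - (-1))/2^13 = 5/2^13
|error| ≤ 0.0006103516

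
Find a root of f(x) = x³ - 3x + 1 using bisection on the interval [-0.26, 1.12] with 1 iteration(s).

f(x) = x³ - 3x + 1
Initial interval: [-0.26, 1.12]

Iteration 1:
  c_1 = (-0.260000 + 1.120000)/2 = 0.430000
  f(c_1) = f(0.430000) = -0.210493
  f(a) × f(c) < 0, new interval: [-0.260000, 0.430000]

After 1 iteration(s), the approximation is c_1 = 0.430000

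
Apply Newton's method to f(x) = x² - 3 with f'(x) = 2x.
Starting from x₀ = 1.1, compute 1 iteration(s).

f(x) = x² - 3
f'(x) = 2x
x₀ = 1.1

Newton-Raphson formula: x_{n+1} = x_n - f(x_n)/f'(x_n)

Iteration 1:
  f(1.100000) = -1.790000
  f'(1.100000) = 2.200000
  x_1 = 1.100000 - (-1.790000)/2.200000 = 1.913636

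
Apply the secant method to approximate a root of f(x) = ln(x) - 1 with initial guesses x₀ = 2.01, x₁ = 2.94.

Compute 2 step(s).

f(x) = ln(x) - 1
x₀ = 2.01, x₁ = 2.94

Secant formula: x_{n+1} = x_n - f(x_n)(x_n - x_{n-1})/(f(x_n) - f(x_{n-1}))

Iteration 1:
  f(2.010000) = -0.301865
  f(2.940000) = 0.078410
  x_2 = 2.940000 - 0.078410×(2.940000 - 2.010000)/(0.078410 - (-0.301865))
       = 2.748242
Iteration 2:
  f(2.940000) = 0.078410
  f(2.748242) = 0.010961
  x_3 = 2.748242 - 0.010961×(2.748242 - 2.940000)/(0.010961 - 0.078410)
       = 2.717078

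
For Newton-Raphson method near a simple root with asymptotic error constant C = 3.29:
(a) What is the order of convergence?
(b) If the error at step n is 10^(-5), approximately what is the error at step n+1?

(a) Newton-Raphson has quadratic (order 2) convergence near simple roots.
    This means |e_{n+1}| ≈ C|e_n|².

(b) With |e_n| = 10^(-5) and C = 3.29:
    |e_{n+1}| ≈ 3.29 × (10^(-5))² = 3.29 × 10^(-10)

(a) 2 (quadratic); (b) |e_{n+1}| ≈ 3.290e-10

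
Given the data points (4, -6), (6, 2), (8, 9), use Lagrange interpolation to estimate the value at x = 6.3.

Lagrange interpolation formula:
P(x) = Σ yᵢ × Lᵢ(x)
where Lᵢ(x) = Π_{j≠i} (x - xⱼ)/(xᵢ - xⱼ)

L_0(6.3) = (6.3 - 6)/(4 - 6) × (6.3 - 8)/(4 - 8) = -0.063750
L_1(6.3) = (6.3 - 4)/(6 - 4) × (6.3 - 8)/(6 - 8) = 0.977500
L_2(6.3) = (6.3 - 4)/(8 - 4) × (6.3 - 6)/(8 - 6) = 0.086250

P(6.3) = (-6)×L_0(6.3) + 2×L_1(6.3) + 9×L_2(6.3)
P(6.3) = 3.113750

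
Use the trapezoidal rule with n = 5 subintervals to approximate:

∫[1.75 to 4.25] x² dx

f(x) = x²
a = 1.75, b = 4.25, n = 5
h = (b - a)/n = 0.500000

Trapezoidal rule: (h/2)[f(x₀) + 2f(x₁) + 2f(x₂) + ... + f(xₙ)]

x_0 = 1.7500, f(x_0) = 3.062500, coefficient = 1
x_1 = 2.2500, f(x_1) = 5.062500, coefficient = 2
x_2 = 2.7500, f(x_2) = 7.562500, coefficient = 2
x_3 = 3.2500, f(x_3) = 10.562500, coefficient = 2
x_4 = 3.7500, f(x_4) = 14.062500, coefficient = 2
x_5 = 4.2500, f(x_5) = 18.062500, coefficient = 1

I ≈ (0.500000/2) × 95.625000 = 23.906250
Exact value: 23.802083
Error: 0.104167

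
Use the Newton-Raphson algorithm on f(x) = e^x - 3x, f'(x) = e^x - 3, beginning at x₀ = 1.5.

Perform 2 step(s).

f(x) = e^x - 3x
f'(x) = e^x - 3
x₀ = 1.5

Newton-Raphson formula: x_{n+1} = x_n - f(x_n)/f'(x_n)

Iteration 1:
  f(1.500000) = -0.018311
  f'(1.500000) = 1.481689
  x_1 = 1.500000 - (-0.018311)/1.481689 = 1.512358
Iteration 2:
  f(1.512358) = 0.000344
  f'(1.512358) = 1.537418
  x_2 = 1.512358 - 0.000344/1.537418 = 1.512135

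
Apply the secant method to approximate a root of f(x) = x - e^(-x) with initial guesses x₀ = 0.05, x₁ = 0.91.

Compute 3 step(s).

f(x) = x - e^(-x)
x₀ = 0.05, x₁ = 0.91

Secant formula: x_{n+1} = x_n - f(x_n)(x_n - x_{n-1})/(f(x_n) - f(x_{n-1}))

Iteration 1:
  f(0.050000) = -0.901229
  f(0.910000) = 0.507476
  x_2 = 0.910000 - 0.507476×(0.910000 - 0.050000)/(0.507476 - (-0.901229))
       = 0.600191
Iteration 2:
  f(0.910000) = 0.507476
  f(0.600191) = 0.051485
  x_3 = 0.600191 - 0.051485×(0.600191 - 0.910000)/(0.051485 - 0.507476)
       = 0.565212
Iteration 3:
  f(0.600191) = 0.051485
  f(0.565212) = -0.003028
  x_4 = 0.565212 - (-0.003028)×(0.565212 - 0.600191)/(-0.003028 - 0.051485)
       = 0.567155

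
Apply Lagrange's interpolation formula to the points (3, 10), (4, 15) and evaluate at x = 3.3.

Lagrange interpolation formula:
P(x) = Σ yᵢ × Lᵢ(x)
where Lᵢ(x) = Π_{j≠i} (x - xⱼ)/(xᵢ - xⱼ)

L_0(3.3) = (3.3 - 4)/(3 - 4) = 0.700000
L_1(3.3) = (3.3 - 3)/(4 - 3) = 0.300000

P(3.3) = 10×L_0(3.3) + 15×L_1(3.3)
P(3.3) = 11.500000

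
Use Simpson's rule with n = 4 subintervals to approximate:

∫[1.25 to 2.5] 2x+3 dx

f(x) = 2x+3
a = 1.25, b = 2.5, n = 4
h = (b - a)/n = 0.312500

Simpson's rule: (h/3)[f(x₀) + 4f(x₁) + 2f(x₂) + ... + f(xₙ)]

x_0 = 1.2500, f(x_0) = 5.500000, coefficient = 1
x_1 = 1.5625, f(x_1) = 6.125000, coefficient = 4
x_2 = 1.8750, f(x_2) = 6.750000, coefficient = 2
x_3 = 2.1875, f(x_3) = 7.375000, coefficient = 4
x_4 = 2.5000, f(x_4) = 8.000000, coefficient = 1

I ≈ (0.312500/3) × 81.000000 = 8.437500
Exact value: 8.437500
Error: 0.000000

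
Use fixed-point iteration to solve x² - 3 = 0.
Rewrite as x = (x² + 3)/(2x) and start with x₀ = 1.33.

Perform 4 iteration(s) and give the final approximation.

Equation: x² - 3 = 0
Fixed-point form: x = (x² + 3)/(2x)
x₀ = 1.33

x_1 = g(1.330000) = 1.792820
x_2 = g(1.792820) = 1.733081
x_3 = g(1.733081) = 1.732051
x_4 = g(1.732051) = 1.732051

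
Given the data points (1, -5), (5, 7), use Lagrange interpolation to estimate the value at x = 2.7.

Lagrange interpolation formula:
P(x) = Σ yᵢ × Lᵢ(x)
where Lᵢ(x) = Π_{j≠i} (x - xⱼ)/(xᵢ - xⱼ)

L_0(2.7) = (2.7 - 5)/(1 - 5) = 0.575000
L_1(2.7) = (2.7 - 1)/(5 - 1) = 0.425000

P(2.7) = (-5)×L_0(2.7) + 7×L_1(2.7)
P(2.7) = 0.100000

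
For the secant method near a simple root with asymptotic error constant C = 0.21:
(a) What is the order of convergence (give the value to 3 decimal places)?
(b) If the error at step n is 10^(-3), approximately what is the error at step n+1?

(a) Secant method has superlinear convergence with order φ = (1+√5)/2 ≈ 1.618.
    This means |e_{n+1}| ≈ C|e_n|^1.618.

(b) With |e_n| = 10^(-3) and C = 0.21:
    |e_{n+1}| ≈ 0.21 × (10^(-3))^1.618 = 0.21 × 10^(-4.85)

(a) ≈ 1.618 (golden ratio); (b) |e_{n+1}| ≈ 2.938e-06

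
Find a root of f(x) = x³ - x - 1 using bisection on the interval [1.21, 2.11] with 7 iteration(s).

f(x) = x³ - x - 1
Initial interval: [1.21, 2.11]

Iteration 1:
  c_1 = (1.210000 + 2.110000)/2 = 1.660000
  f(c_1) = f(1.660000) = 1.914296
  f(a) × f(c) < 0, new interval: [1.210000, 1.660000]
Iteration 2:
  c_2 = (1.210000 + 1.660000)/2 = 1.435000
  f(c_2) = f(1.435000) = 0.519988
  f(a) × f(c) < 0, new interval: [1.210000, 1.435000]
Iteration 3:
  c_3 = (1.210000 + 1.435000)/2 = 1.322500
  f(c_3) = f(1.322500) = -0.009439
  f(a) × f(c) ≥ 0, new interval: [1.322500, 1.435000]
Iteration 4:
  c_4 = (1.322500 + 1.435000)/2 = 1.378750
  f(c_4) = f(1.378750) = 0.242187
  f(a) × f(c) < 0, new interval: [1.322500, 1.378750]
Iteration 5:
  c_5 = (1.322500 + 1.378750)/2 = 1.350625
  f(c_5) = f(1.350625) = 0.113169
  f(a) × f(c) < 0, new interval: [1.322500, 1.350625]
Iteration 6:
  c_6 = (1.322500 + 1.350625)/2 = 1.336562
  f(c_6) = f(1.336562) = 0.051072
  f(a) × f(c) < 0, new interval: [1.322500, 1.336562]
Iteration 7:
  c_7 = (1.322500 + 1.336562)/2 = 1.329531
  f(c_7) = f(1.329531) = 0.020619
  f(a) × f(c) < 0, new interval: [1.322500, 1.329531]

After 7 iteration(s), the approximation is c_7 = 1.329531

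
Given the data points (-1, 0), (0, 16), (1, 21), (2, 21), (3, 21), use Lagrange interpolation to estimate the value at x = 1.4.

Lagrange interpolation formula:
P(x) = Σ yᵢ × Lᵢ(x)
where Lᵢ(x) = Π_{j≠i} (x - xⱼ)/(xᵢ - xⱼ)

L_0(1.4) = (1.4 - 0)/(-1 - 0) × (1.4 - 1)/(-1 - 1) × (1.4 - 2)/(-1 - 2) × (1.4 - 3)/(-1 - 3) = 0.022400
L_1(1.4) = (1.4 - (-1))/(0 - (-1)) × (1.4 - 1)/(0 - 1) × (1.4 - 2)/(0 - 2) × (1.4 - 3)/(0 - 3) = -0.153600
L_2(1.4) = (1.4 - (-1))/(1 - (-1)) × (1.4 - 0)/(1 - 0) × (1.4 - 2)/(1 - 2) × (1.4 - 3)/(1 - 3) = 0.806400
L_3(1.4) = (1.4 - (-1))/(2 - (-1)) × (1.4 - 0)/(2 - 0) × (1.4 - 1)/(2 - 1) × (1.4 - 3)/(2 - 3) = 0.358400
L_4(1.4) = (1.4 - (-1))/(3 - (-1)) × (1.4 - 0)/(3 - 0) × (1.4 - 1)/(3 - 1) × (1.4 - 2)/(3 - 2) = -0.033600

P(1.4) = 0×L_0(1.4) + 16×L_1(1.4) + 21×L_2(1.4) + 21×L_3(1.4) + 21×L_4(1.4)
P(1.4) = 21.297600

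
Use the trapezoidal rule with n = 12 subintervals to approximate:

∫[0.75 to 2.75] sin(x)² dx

f(x) = sin(x)²
a = 0.75, b = 2.75, n = 12
h = (b - a)/n = 0.166667

Trapezoidal rule: (h/2)[f(x₀) + 2f(x₁) + 2f(x₂) + ... + f(xₙ)]

x_0 = 0.7500, f(x_0) = 0.464631, coefficient = 1
x_1 = 0.9167, f(x_1) = 0.629766, coefficient = 2
x_2 = 1.0833, f(x_2) = 0.780615, coefficient = 2
x_3 = 1.2500, f(x_3) = 0.900572, coefficient = 2
x_4 = 1.4167, f(x_4) = 0.976432, coefficient = 2
x_5 = 1.5833, f(x_5) = 0.999843, coefficient = 2
x_6 = 1.7500, f(x_6) = 0.968228, coefficient = 2
x_7 = 1.9167, f(x_7) = 0.885068, coefficient = 2
x_8 = 2.0833, f(x_8) = 0.759518, coefficient = 2
x_9 = 2.2500, f(x_9) = 0.605398, coefficient = 2
x_10 = 2.4167, f(x_10) = 0.439675, coefficient = 2
x_11 = 2.5833, f(x_11) = 0.280593, coefficient = 2
x_12 = 2.7500, f(x_12) = 0.145665, coefficient = 1

I ≈ (0.166667/2) × 17.061712 = 1.421809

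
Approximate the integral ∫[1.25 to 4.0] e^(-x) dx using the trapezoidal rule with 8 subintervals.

f(x) = e^(-x)
a = 1.25, b = 4.0, n = 8
h = (b - a)/n = 0.343750

Trapezoidal rule: (h/2)[f(x₀) + 2f(x₁) + 2f(x₂) + ... + f(xₙ)]

x_0 = 1.2500, f(x_0) = 0.286505, coefficient = 1
x_1 = 1.5938, f(x_1) = 0.203162, coefficient = 2
x_2 = 1.9375, f(x_2) = 0.144064, coefficient = 2
x_3 = 2.2812, f(x_3) = 0.102156, coefficient = 2
x_4 = 2.6250, f(x_4) = 0.072440, coefficient = 2
x_5 = 2.9688, f(x_5) = 0.051367, coefficient = 2
x_6 = 3.3125, f(x_6) = 0.036425, coefficient = 2
x_7 = 3.6562, f(x_7) = 0.025829, coefficient = 2
x_8 = 4.0000, f(x_8) = 0.018316, coefficient = 1

I ≈ (0.343750/2) × 1.575708 = 0.270825
Exact value: 0.268189
Error: 0.002636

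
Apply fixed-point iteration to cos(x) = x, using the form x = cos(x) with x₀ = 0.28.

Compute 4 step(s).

Equation: cos(x) = x
Fixed-point form: x = cos(x)
x₀ = 0.28

x_1 = g(0.280000) = 0.961055
x_2 = g(0.961055) = 0.572655
x_3 = g(0.572655) = 0.840465
x_4 = g(0.840465) = 0.667116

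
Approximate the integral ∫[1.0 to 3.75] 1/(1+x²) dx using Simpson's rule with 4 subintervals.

f(x) = 1/(1+x²)
a = 1.0, b = 3.75, n = 4
h = (b - a)/n = 0.687500

Simpson's rule: (h/3)[f(x₀) + 4f(x₁) + 2f(x₂) + ... + f(xₙ)]

x_0 = 1.0000, f(x_0) = 0.500000, coefficient = 1
x_1 = 1.6875, f(x_1) = 0.259898, coefficient = 4
x_2 = 2.3750, f(x_2) = 0.150588, coefficient = 2
x_3 = 3.0625, f(x_3) = 0.096349, coefficient = 4
x_4 = 3.7500, f(x_4) = 0.066390, coefficient = 1

I ≈ (0.687500/3) × 2.292557 = 0.525378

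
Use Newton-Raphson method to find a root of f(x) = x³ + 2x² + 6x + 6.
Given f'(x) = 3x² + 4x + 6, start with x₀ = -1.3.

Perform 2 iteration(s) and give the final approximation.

f(x) = x³ + 2x² + 6x + 6
f'(x) = 3x² + 4x + 6
x₀ = -1.3

Newton-Raphson formula: x_{n+1} = x_n - f(x_n)/f'(x_n)

Iteration 1:
  f(-1.300000) = -0.617000
  f'(-1.300000) = 5.870000
  x_1 = -1.300000 - (-0.617000)/5.870000 = -1.194889
Iteration 2:
  f(-1.194889) = -0.019830
  f'(-1.194889) = 5.503724
  x_2 = -1.194889 - (-0.019830)/5.503724 = -1.191286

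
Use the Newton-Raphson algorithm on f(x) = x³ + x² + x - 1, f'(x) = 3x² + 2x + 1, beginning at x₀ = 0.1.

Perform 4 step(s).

f(x) = x³ + x² + x - 1
f'(x) = 3x² + 2x + 1
x₀ = 0.1

Newton-Raphson formula: x_{n+1} = x_n - f(x_n)/f'(x_n)

Iteration 1:
  f(0.100000) = -0.889000
  f'(0.100000) = 1.230000
  x_1 = 0.100000 - (-0.889000)/1.230000 = 0.822764
Iteration 2:
  f(0.822764) = 1.056668
  f'(0.822764) = 4.676351
  x_2 = 0.822764 - 1.056668/4.676351 = 0.596804
Iteration 3:
  f(0.596804) = 0.165547
  f'(0.596804) = 3.262135
  x_3 = 0.596804 - 0.165547/3.262135 = 0.546056
Iteration 4:
  f(0.546056) = 0.007056
  f'(0.546056) = 2.986645
  x_4 = 0.546056 - 0.007056/2.986645 = 0.543694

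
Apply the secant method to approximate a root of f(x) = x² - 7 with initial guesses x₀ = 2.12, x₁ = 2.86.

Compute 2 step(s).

f(x) = x² - 7
x₀ = 2.12, x₁ = 2.86

Secant formula: x_{n+1} = x_n - f(x_n)(x_n - x_{n-1})/(f(x_n) - f(x_{n-1}))

Iteration 1:
  f(2.120000) = -2.505600
  f(2.860000) = 1.179600
  x_2 = 2.860000 - 1.179600×(2.860000 - 2.120000)/(1.179600 - (-2.505600))
       = 2.623133
Iteration 2:
  f(2.860000) = 1.179600
  f(2.623133) = -0.119176
  x_3 = 2.623133 - (-0.119176)×(2.623133 - 2.860000)/(-0.119176 - 1.179600)
       = 2.644868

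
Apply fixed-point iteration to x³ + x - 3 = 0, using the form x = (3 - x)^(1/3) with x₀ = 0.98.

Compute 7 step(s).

Equation: x³ + x - 3 = 0
Fixed-point form: x = (3 - x)^(1/3)
x₀ = 0.98

x_1 = g(0.980000) = 1.264107
x_2 = g(1.264107) = 1.201824
x_3 = g(1.201824) = 1.216029
x_4 = g(1.216029) = 1.212819
x_5 = g(1.212819) = 1.213546
x_6 = g(1.213546) = 1.213381
x_7 = g(1.213381) = 1.213419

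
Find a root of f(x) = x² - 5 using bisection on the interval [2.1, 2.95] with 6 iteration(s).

f(x) = x² - 5
Initial interval: [2.1, 2.95]

Iteration 1:
  c_1 = (2.100000 + 2.950000)/2 = 2.525000
  f(c_1) = f(2.525000) = 1.375625
  f(a) × f(c) < 0, new interval: [2.100000, 2.525000]
Iteration 2:
  c_2 = (2.100000 + 2.525000)/2 = 2.312500
  f(c_2) = f(2.312500) = 0.347656
  f(a) × f(c) < 0, new interval: [2.100000, 2.312500]
Iteration 3:
  c_3 = (2.100000 + 2.312500)/2 = 2.206250
  f(c_3) = f(2.206250) = -0.132461
  f(a) × f(c) ≥ 0, new interval: [2.206250, 2.312500]
Iteration 4:
  c_4 = (2.206250 + 2.312500)/2 = 2.259375
  f(c_4) = f(2.259375) = 0.104775
  f(a) × f(c) < 0, new interval: [2.206250, 2.259375]
Iteration 5:
  c_5 = (2.206250 + 2.259375)/2 = 2.232812
  f(c_5) = f(2.232812) = -0.014548
  f(a) × f(c) ≥ 0, new interval: [2.232812, 2.259375]
Iteration 6:
  c_6 = (2.232812 + 2.259375)/2 = 2.246094
  f(c_6) = f(2.246094) = 0.044937
  f(a) × f(c) < 0, new interval: [2.232812, 2.246094]

After 6 iteration(s), the approximation is c_6 = 2.246094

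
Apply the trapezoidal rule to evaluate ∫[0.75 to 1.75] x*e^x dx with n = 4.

f(x) = x*e^x
a = 0.75, b = 1.75, n = 4
h = (b - a)/n = 0.250000

Trapezoidal rule: (h/2)[f(x₀) + 2f(x₁) + 2f(x₂) + ... + f(xₙ)]

x_0 = 0.7500, f(x_0) = 1.587750, coefficient = 1
x_1 = 1.0000, f(x_1) = 2.718282, coefficient = 2
x_2 = 1.2500, f(x_2) = 4.362929, coefficient = 2
x_3 = 1.5000, f(x_3) = 6.722534, coefficient = 2
x_4 = 1.7500, f(x_4) = 10.070555, coefficient = 1

I ≈ (0.250000/2) × 39.265793 = 4.908224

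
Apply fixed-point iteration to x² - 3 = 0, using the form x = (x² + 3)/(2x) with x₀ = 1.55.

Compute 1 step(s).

Equation: x² - 3 = 0
Fixed-point form: x = (x² + 3)/(2x)
x₀ = 1.55

x_1 = g(1.550000) = 1.742742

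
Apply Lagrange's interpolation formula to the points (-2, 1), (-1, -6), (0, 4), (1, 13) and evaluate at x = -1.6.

Lagrange interpolation formula:
P(x) = Σ yᵢ × Lᵢ(x)
where Lᵢ(x) = Π_{j≠i} (x - xⱼ)/(xᵢ - xⱼ)

L_0(-1.6) = (-1.6 - (-1))/(-2 - (-1)) × (-1.6 - 0)/(-2 - 0) × (-1.6 - 1)/(-2 - 1) = 0.416000
L_1(-1.6) = (-1.6 - (-2))/(-1 - (-2)) × (-1.6 - 0)/(-1 - 0) × (-1.6 - 1)/(-1 - 1) = 0.832000
L_2(-1.6) = (-1.6 - (-2))/(0 - (-2)) × (-1.6 - (-1))/(0 - (-1)) × (-1.6 - 1)/(0 - 1) = -0.312000
L_3(-1.6) = (-1.6 - (-2))/(1 - (-2)) × (-1.6 - (-1))/(1 - (-1)) × (-1.6 - 0)/(1 - 0) = 0.064000

P(-1.6) = 1×L_0(-1.6) + (-6)×L_1(-1.6) + 4×L_2(-1.6) + 13×L_3(-1.6)
P(-1.6) = -4.992000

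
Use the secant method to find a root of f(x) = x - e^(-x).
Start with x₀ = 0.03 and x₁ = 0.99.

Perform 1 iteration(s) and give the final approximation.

f(x) = x - e^(-x)
x₀ = 0.03, x₁ = 0.99

Secant formula: x_{n+1} = x_n - f(x_n)(x_n - x_{n-1})/(f(x_n) - f(x_{n-1}))

Iteration 1:
  f(0.030000) = -0.940446
  f(0.990000) = 0.618423
  x_2 = 0.990000 - 0.618423×(0.990000 - 0.030000)/(0.618423 - (-0.940446))
       = 0.609156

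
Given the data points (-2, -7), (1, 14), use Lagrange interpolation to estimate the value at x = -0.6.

Lagrange interpolation formula:
P(x) = Σ yᵢ × Lᵢ(x)
where Lᵢ(x) = Π_{j≠i} (x - xⱼ)/(xᵢ - xⱼ)

L_0(-0.6) = (-0.6 - 1)/(-2 - 1) = 0.533333
L_1(-0.6) = (-0.6 - (-2))/(1 - (-2)) = 0.466667

P(-0.6) = (-7)×L_0(-0.6) + 14×L_1(-0.6)
P(-0.6) = 2.800000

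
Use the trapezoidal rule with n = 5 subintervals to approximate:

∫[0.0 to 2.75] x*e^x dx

f(x) = x*e^x
a = 0.0, b = 2.75, n = 5
h = (b - a)/n = 0.550000

Trapezoidal rule: (h/2)[f(x₀) + 2f(x₁) + 2f(x₂) + ... + f(xₙ)]

x_0 = 0.0000, f(x_0) = 0.000000, coefficient = 1
x_1 = 0.5500, f(x_1) = 0.953289, coefficient = 2
x_2 = 1.1000, f(x_2) = 3.304583, coefficient = 2
x_3 = 1.6500, f(x_3) = 8.591517, coefficient = 2
x_4 = 2.2000, f(x_4) = 19.855030, coefficient = 2
x_5 = 2.7500, f(x_5) = 43.017238, coefficient = 1

I ≈ (0.550000/2) × 108.426074 = 29.817170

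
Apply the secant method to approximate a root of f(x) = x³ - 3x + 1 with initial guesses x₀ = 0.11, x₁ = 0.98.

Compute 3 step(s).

f(x) = x³ - 3x + 1
x₀ = 0.11, x₁ = 0.98

Secant formula: x_{n+1} = x_n - f(x_n)(x_n - x_{n-1})/(f(x_n) - f(x_{n-1}))

Iteration 1:
  f(0.110000) = 0.671331
  f(0.980000) = -0.998808
  x_2 = 0.980000 - (-0.998808)×(0.980000 - 0.110000)/(-0.998808 - 0.671331)
       = 0.459706
Iteration 2:
  f(0.980000) = -0.998808
  f(0.459706) = -0.281969
  x_3 = 0.459706 - (-0.281969)×(0.459706 - 0.980000)/(-0.281969 - (-0.998808))
       = 0.255048
Iteration 3:
  f(0.459706) = -0.281969
  f(0.255048) = 0.251446
  x_4 = 0.255048 - 0.251446×(0.255048 - 0.459706)/(0.251446 - (-0.281969))
       = 0.351522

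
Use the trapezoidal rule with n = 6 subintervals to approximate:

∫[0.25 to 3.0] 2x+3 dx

f(x) = 2x+3
a = 0.25, b = 3.0, n = 6
h = (b - a)/n = 0.458333

Trapezoidal rule: (h/2)[f(x₀) + 2f(x₁) + 2f(x₂) + ... + f(xₙ)]

x_0 = 0.2500, f(x_0) = 3.500000, coefficient = 1
x_1 = 0.7083, f(x_1) = 4.416667, coefficient = 2
x_2 = 1.1667, f(x_2) = 5.333333, coefficient = 2
x_3 = 1.6250, f(x_3) = 6.250000, coefficient = 2
x_4 = 2.0833, f(x_4) = 7.166667, coefficient = 2
x_5 = 2.5417, f(x_5) = 8.083333, coefficient = 2
x_6 = 3.0000, f(x_6) = 9.000000, coefficient = 1

I ≈ (0.458333/2) × 75.000000 = 17.187500
Exact value: 17.187500
Error: 0.000000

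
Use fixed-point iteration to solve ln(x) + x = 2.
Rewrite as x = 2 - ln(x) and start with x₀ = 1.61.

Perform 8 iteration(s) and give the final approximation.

Equation: ln(x) + x = 2
Fixed-point form: x = 2 - ln(x)
x₀ = 1.61

x_1 = g(1.610000) = 1.523766
x_2 = g(1.523766) = 1.578815
x_3 = g(1.578815) = 1.543325
x_4 = g(1.543325) = 1.566061
x_5 = g(1.566061) = 1.551437
x_6 = g(1.551437) = 1.560819
x_7 = g(1.560819) = 1.554790
x_8 = g(1.554790) = 1.558660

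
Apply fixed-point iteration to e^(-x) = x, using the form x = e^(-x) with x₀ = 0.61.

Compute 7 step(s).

Equation: e^(-x) = x
Fixed-point form: x = e^(-x)
x₀ = 0.61

x_1 = g(0.610000) = 0.543351
x_2 = g(0.543351) = 0.580799
x_3 = g(0.580799) = 0.559451
x_4 = g(0.559451) = 0.571523
x_5 = g(0.571523) = 0.564665
x_6 = g(0.564665) = 0.568551
x_7 = g(0.568551) = 0.566346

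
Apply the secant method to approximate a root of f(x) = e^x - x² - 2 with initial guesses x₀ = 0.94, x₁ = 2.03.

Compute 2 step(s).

f(x) = e^x - x² - 2
x₀ = 0.94, x₁ = 2.03

Secant formula: x_{n+1} = x_n - f(x_n)(x_n - x_{n-1})/(f(x_n) - f(x_{n-1}))

Iteration 1:
  f(0.940000) = -0.323619
  f(2.030000) = 1.493186
  x_2 = 2.030000 - 1.493186×(2.030000 - 0.940000)/(1.493186 - (-0.323619))
       = 1.134156
Iteration 2:
  f(2.030000) = 1.493186
  f(1.134156) = -0.177761
  x_3 = 1.134156 - (-0.177761)×(1.134156 - 2.030000)/(-0.177761 - 1.493186)
       = 1.229459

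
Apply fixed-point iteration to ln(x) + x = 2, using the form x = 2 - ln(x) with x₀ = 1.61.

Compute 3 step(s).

Equation: ln(x) + x = 2
Fixed-point form: x = 2 - ln(x)
x₀ = 1.61

x_1 = g(1.610000) = 1.523766
x_2 = g(1.523766) = 1.578815
x_3 = g(1.578815) = 1.543325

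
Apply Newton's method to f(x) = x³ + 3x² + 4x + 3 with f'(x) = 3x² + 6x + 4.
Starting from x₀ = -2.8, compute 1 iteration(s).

f(x) = x³ + 3x² + 4x + 3
f'(x) = 3x² + 6x + 4
x₀ = -2.8

Newton-Raphson formula: x_{n+1} = x_n - f(x_n)/f'(x_n)

Iteration 1:
  f(-2.800000) = -6.632000
  f'(-2.800000) = 10.720000
  x_1 = -2.800000 - (-6.632000)/10.720000 = -2.181343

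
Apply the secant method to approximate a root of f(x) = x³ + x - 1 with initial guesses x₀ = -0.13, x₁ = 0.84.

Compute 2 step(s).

f(x) = x³ + x - 1
x₀ = -0.13, x₁ = 0.84

Secant formula: x_{n+1} = x_n - f(x_n)(x_n - x_{n-1})/(f(x_n) - f(x_{n-1}))

Iteration 1:
  f(-0.130000) = -1.132197
  f(0.840000) = 0.432704
  x_2 = 0.840000 - 0.432704×(0.840000 - (-0.130000))/(0.432704 - (-1.132197))
       = 0.571789
Iteration 2:
  f(0.840000) = 0.432704
  f(0.571789) = -0.241268
  x_3 = 0.571789 - (-0.241268)×(0.571789 - 0.840000)/(-0.241268 - 0.432704)
       = 0.667803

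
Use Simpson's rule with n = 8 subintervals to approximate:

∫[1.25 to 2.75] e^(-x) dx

f(x) = e^(-x)
a = 1.25, b = 2.75, n = 8
h = (b - a)/n = 0.187500

Simpson's rule: (h/3)[f(x₀) + 4f(x₁) + 2f(x₂) + ... + f(xₙ)]

x_0 = 1.2500, f(x_0) = 0.286505, coefficient = 1
x_1 = 1.4375, f(x_1) = 0.237521, coefficient = 4
x_2 = 1.6250, f(x_2) = 0.196912, coefficient = 2
x_3 = 1.8125, f(x_3) = 0.163246, coefficient = 4
x_4 = 2.0000, f(x_4) = 0.135335, coefficient = 2
x_5 = 2.1875, f(x_5) = 0.112197, coefficient = 4
x_6 = 2.3750, f(x_6) = 0.093014, coefficient = 2
x_7 = 2.5625, f(x_7) = 0.077112, coefficient = 4
x_8 = 2.7500, f(x_8) = 0.063928, coefficient = 1

I ≈ (0.187500/3) × 3.561255 = 0.222578
Exact value: 0.222577
Error: 0.000002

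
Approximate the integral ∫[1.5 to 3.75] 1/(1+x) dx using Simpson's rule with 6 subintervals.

f(x) = 1/(1+x)
a = 1.5, b = 3.75, n = 6
h = (b - a)/n = 0.375000

Simpson's rule: (h/3)[f(x₀) + 4f(x₁) + 2f(x₂) + ... + f(xₙ)]

x_0 = 1.5000, f(x_0) = 0.400000, coefficient = 1
x_1 = 1.8750, f(x_1) = 0.347826, coefficient = 4
x_2 = 2.2500, f(x_2) = 0.307692, coefficient = 2
x_3 = 2.6250, f(x_3) = 0.275862, coefficient = 4
x_4 = 3.0000, f(x_4) = 0.250000, coefficient = 2
x_5 = 3.3750, f(x_5) = 0.228571, coefficient = 4
x_6 = 3.7500, f(x_6) = 0.210526, coefficient = 1

I ≈ (0.375000/3) × 5.134949 = 0.641869
Exact value: 0.641854
Error: 0.000015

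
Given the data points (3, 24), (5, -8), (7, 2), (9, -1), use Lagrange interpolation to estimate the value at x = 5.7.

Lagrange interpolation formula:
P(x) = Σ yᵢ × Lᵢ(x)
where Lᵢ(x) = Π_{j≠i} (x - xⱼ)/(xᵢ - xⱼ)

L_0(5.7) = (5.7 - 5)/(3 - 5) × (5.7 - 7)/(3 - 7) × (5.7 - 9)/(3 - 9) = -0.062563
L_1(5.7) = (5.7 - 3)/(5 - 3) × (5.7 - 7)/(5 - 7) × (5.7 - 9)/(5 - 9) = 0.723937
L_2(5.7) = (5.7 - 3)/(7 - 3) × (5.7 - 5)/(7 - 5) × (5.7 - 9)/(7 - 9) = 0.389813
L_3(5.7) = (5.7 - 3)/(9 - 3) × (5.7 - 5)/(9 - 5) × (5.7 - 7)/(9 - 7) = -0.051188

P(5.7) = 24×L_0(5.7) + (-8)×L_1(5.7) + 2×L_2(5.7) + (-1)×L_3(5.7)
P(5.7) = -6.462187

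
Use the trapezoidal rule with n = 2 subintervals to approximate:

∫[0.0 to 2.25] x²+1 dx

f(x) = x²+1
a = 0.0, b = 2.25, n = 2
h = (b - a)/n = 1.125000

Trapezoidal rule: (h/2)[f(x₀) + 2f(x₁) + 2f(x₂) + ... + f(xₙ)]

x_0 = 0.0000, f(x_0) = 1.000000, coefficient = 1
x_1 = 1.1250, f(x_1) = 2.265625, coefficient = 2
x_2 = 2.2500, f(x_2) = 6.062500, coefficient = 1

I ≈ (1.125000/2) × 11.593750 = 6.521484
Exact value: 6.046875
Error: 0.474609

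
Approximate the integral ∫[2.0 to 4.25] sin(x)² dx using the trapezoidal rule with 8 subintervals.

f(x) = sin(x)²
a = 2.0, b = 4.25, n = 8
h = (b - a)/n = 0.281250

Trapezoidal rule: (h/2)[f(x₀) + 2f(x₁) + 2f(x₂) + ... + f(xₙ)]

x_0 = 2.0000, f(x_0) = 0.826822, coefficient = 1
x_1 = 2.2812, f(x_1) = 0.574664, coefficient = 2
x_2 = 2.5625, f(x_2) = 0.299499, coefficient = 2
x_3 = 2.8438, f(x_3) = 0.086118, coefficient = 2
x_4 = 3.1250, f(x_4) = 0.000275, coefficient = 2
x_5 = 3.4062, f(x_5) = 0.068423, coefficient = 2
x_6 = 3.6875, f(x_6) = 0.269562, coefficient = 2
x_7 = 3.9688, f(x_7) = 0.541711, coefficient = 2
x_8 = 4.2500, f(x_8) = 0.801006, coefficient = 1

I ≈ (0.281250/2) × 5.308332 = 0.746484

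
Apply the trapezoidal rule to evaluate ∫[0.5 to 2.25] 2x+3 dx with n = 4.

f(x) = 2x+3
a = 0.5, b = 2.25, n = 4
h = (b - a)/n = 0.437500

Trapezoidal rule: (h/2)[f(x₀) + 2f(x₁) + 2f(x₂) + ... + f(xₙ)]

x_0 = 0.5000, f(x_0) = 4.000000, coefficient = 1
x_1 = 0.9375, f(x_1) = 4.875000, coefficient = 2
x_2 = 1.3750, f(x_2) = 5.750000, coefficient = 2
x_3 = 1.8125, f(x_3) = 6.625000, coefficient = 2
x_4 = 2.2500, f(x_4) = 7.500000, coefficient = 1

I ≈ (0.437500/2) × 46.000000 = 10.062500
Exact value: 10.062500
Error: 0.000000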